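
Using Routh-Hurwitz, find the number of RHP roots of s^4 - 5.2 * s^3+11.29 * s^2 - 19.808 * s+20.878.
Routh array:
s^4: [1, 11.29, 20.878]; s^3: [-5.2, -19.808]; s^2: [7.48077, 20.878]; s^1: [-5.29537]; s^0: [20.878]
First column: [1, -5.2, 7.48077, -5.29537, 20.878]. Sign changes = RHP roots = 4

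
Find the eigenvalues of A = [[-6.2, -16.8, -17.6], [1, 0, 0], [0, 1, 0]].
Eigenvalues solve det(λI - A) = 0.
Characteristic polynomial: λ^3 + 6.2*λ^2 + 16.8*λ + 17.6 = 0.
Factor: (λ + 2.2)(λ^2 + 4*λ + 8) = 0.
Roots: -2 + 2j, -2 - 2j, -2.2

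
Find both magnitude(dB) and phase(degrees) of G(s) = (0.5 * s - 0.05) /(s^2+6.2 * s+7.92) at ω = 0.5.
Substitute s = j*0.5: G(j0.5) = 0.00572043 + 0.0302825j.
|G| = 20*log₁₀(sqrt(Re²+Im²)) = -30.22 dB.
∠G = atan2(Im, Re) = 79.30°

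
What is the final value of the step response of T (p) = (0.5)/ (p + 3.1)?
FVT: lim_{t→∞} y(t) = lim_{p→0} p*Y(p) where Y(p) = T(p)/p.
= lim_{p→0} T(p) = T(0) = num(0)/den(0) = 0.5/3.1 = 0.1613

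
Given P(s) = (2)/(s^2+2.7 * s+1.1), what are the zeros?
Numerator is a nonzero constant (2) → Zeros: none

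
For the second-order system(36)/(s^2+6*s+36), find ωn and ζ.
Standard form: ωn²/(s²+2ζωn·s+ωn²).
const=36=ωn² → ωn=6, s coeff=6=2ζωn → ζ=0.5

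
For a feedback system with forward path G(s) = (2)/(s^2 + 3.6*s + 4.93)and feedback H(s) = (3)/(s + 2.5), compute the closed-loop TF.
Closed-loop T = G/(1+GH).
Numerator: G_num * H_den = 2*s + 5.
Denominator: G_den * H_den + G_num * H_num = (s^3 + 6.1*s^2 + 13.93*s + 12.325) + (6) = s^3 + 6.1*s^2 + 13.93*s + 18.325.
T(s) = (2*s + 5)/(s^3 + 6.1*s^2 + 13.93*s + 18.325)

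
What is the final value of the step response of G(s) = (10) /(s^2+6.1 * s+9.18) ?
FVT: lim_{t→∞} y(t) = lim_{s→0} s*Y(s) where Y(s) = G(s)/s.
= lim_{s→0} G(s) = G(0) = num(0)/den(0) = 10/9.18 = 1.089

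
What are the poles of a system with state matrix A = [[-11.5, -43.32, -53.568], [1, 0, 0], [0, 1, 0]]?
Eigenvalues solve det(λI - A) = 0.
Characteristic polynomial: λ^3 + 11.5*λ^2 + 43.32*λ + 53.568 = 0.
Factor: (λ + 3.1)(λ + 4.8)(λ + 3.6) = 0.
Roots: -3.1, -3.6, -4.8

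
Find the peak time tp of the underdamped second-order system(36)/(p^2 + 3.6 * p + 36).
Standard form: ωn²/(p²+2ζωn·p+ωn²) → ωn = 6, ζ = 0.3.
ωd = ωn·√(1-ζ²) = 6·√(1-0.3²) = 5.724.
tp = π/ωd = π/5.724 = 0.5489 s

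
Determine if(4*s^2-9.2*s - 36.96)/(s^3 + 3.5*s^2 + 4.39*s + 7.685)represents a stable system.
Denominator: s^3 + 3.5*s^2 + 4.39*s + 7.685 = (s + 2.9)(s^2 + 0.6*s + 2.65). Poles: -0.3 + 1.6j, -0.3 - 1.6j, -2.9. All Re(p)<0: Yes (stable)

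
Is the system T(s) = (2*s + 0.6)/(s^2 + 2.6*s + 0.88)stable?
Denominator: s^2 + 2.6*s + 0.88 = (s + 0.4)(s + 2.2). Poles: -0.4, -2.2. All Re(p)<0: Yes (stable)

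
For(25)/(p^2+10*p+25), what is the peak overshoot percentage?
Standard form: ωn²/(p²+2ζωn·p+ωn²) → ωn = 5, ζ = 1.
ζ ≥ 1, so the response is non-oscillatory: peak overshoot = 0%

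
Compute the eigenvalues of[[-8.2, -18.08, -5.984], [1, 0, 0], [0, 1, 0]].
Eigenvalues solve det(λI - A) = 0.
Characteristic polynomial: λ^3 + 8.2*λ^2 + 18.08*λ + 5.984 = 0.
Factor: (λ + 0.4)(λ + 3.4)(λ + 4.4) = 0.
Roots: -0.4, -3.4, -4.4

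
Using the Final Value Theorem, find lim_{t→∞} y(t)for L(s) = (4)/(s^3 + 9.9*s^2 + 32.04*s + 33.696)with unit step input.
FVT: lim_{t→∞} y(t) = lim_{s→0} s*Y(s) where Y(s) = L(s)/s.
= lim_{s→0} L(s) = L(0) = num(0)/den(0) = 4/33.696 = 0.1187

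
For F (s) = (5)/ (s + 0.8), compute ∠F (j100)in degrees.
Substitute s = j*100: F(j100) = 0.000399974 - 0.0499968j.
∠F(j100) = atan2(Im, Re) = atan2(-0.0499968, 0.000399974) = -89.54°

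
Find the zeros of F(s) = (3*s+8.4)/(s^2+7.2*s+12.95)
Set numerator = 0: 3*s + 8.4 = 0 → Zeros: -2.8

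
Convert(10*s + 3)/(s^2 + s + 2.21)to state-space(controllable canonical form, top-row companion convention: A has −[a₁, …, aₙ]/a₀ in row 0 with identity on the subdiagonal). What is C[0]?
Reachable canonical form: C = numerator coefficients (right-aligned, zero-padded to length n).
num = 10*s + 3, C = [[10, 3]].
C[0] = 10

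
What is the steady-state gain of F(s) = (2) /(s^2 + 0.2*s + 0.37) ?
DC gain = F(0) = num(0)/den(0) = 2/0.37 = 5.405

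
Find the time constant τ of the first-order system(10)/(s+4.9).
First-order system: τ = -1/pole. Pole = -4.9. τ = -1/(-4.9) = 0.2041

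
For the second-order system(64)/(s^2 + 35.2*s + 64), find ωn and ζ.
Standard form: ωn²/(s²+2ζωn·s+ωn²).
const=64=ωn² → ωn=8, s coeff=35.2=2ζωn → ζ=2.2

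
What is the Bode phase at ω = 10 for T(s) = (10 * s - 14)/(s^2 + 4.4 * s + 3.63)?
Substitute s = j*10: T(j10) = 0.51226 - 0.803783j.
∠T(j10) = atan2(Im, Re) = atan2(-0.803783, 0.51226) = -57.49°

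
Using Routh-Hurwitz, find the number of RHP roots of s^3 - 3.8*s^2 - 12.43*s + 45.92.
Routh array:
s^3: [1, -12.43]; s^2: [-3.8, 45.92]; s^1: [-0.345789]; s^0: [45.92]
First column: [1, -3.8, -0.345789, 45.92]. Sign changes = RHP roots = 2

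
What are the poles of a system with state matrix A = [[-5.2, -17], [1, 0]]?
Eigenvalues solve det(λI - A) = 0.
Characteristic polynomial: λ^2 + 5.2*λ + 17 = 0.
Roots: -2.6 + 3.2j, -2.6 - 3.2j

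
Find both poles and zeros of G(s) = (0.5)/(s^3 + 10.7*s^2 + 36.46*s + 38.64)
Set denominator = 0: s^3 + 10.7*s^2 + 36.46*s + 38.64 = (s + 4.6)(s + 2.1)(s + 4) = 0 → Poles: -2.1, -4, -4.6
Numerator is a nonzero constant (0.5) → Zeros: none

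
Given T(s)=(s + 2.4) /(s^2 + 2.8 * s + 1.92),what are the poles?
Set denominator = 0: s^2 + 2.8*s + 1.92 = (s + 1.6)(s + 1.2) = 0 → Poles: -1.2, -1.6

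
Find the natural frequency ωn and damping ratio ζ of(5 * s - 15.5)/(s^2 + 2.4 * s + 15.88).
Underdamped: complex pole -1.2 + 3.8j. ωn = |pole| = 3.985, ζ = -Re(pole)/ωn = 0.3011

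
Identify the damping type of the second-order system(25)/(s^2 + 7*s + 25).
Standard form: ωn²/(s²+2ζωn·s+ωn²) gives ωn=5, ζ=0.7.
Underdamped (ζ = 0.7 < 1)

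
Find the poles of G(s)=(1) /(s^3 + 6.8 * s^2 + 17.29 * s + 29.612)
Set denominator = 0: s^3 + 6.8*s^2 + 17.29*s + 29.612 = (s + 4.4)(s^2 + 2.4*s + 6.73) = 0 → Poles: -1.2 + 2.3j, -1.2 - 2.3j, -4.4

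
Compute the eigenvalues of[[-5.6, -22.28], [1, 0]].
Eigenvalues solve det(λI - A) = 0.
Characteristic polynomial: λ^2 + 5.6*λ + 22.28 = 0.
Roots: -2.8 + 3.8j, -2.8 - 3.8j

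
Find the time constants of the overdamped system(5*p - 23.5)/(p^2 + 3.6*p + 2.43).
Overdamped: real poles at -2.7, -0.9. τ = -1/pole → τ₁ = 0.3704, τ₂ = 1.111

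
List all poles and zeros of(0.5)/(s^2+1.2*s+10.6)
Set denominator = 0: s^2 + 1.2*s + 10.6 = 0 → Poles: -0.6 + 3.2j, -0.6 - 3.2j
Numerator is a nonzero constant (0.5) → Zeros: none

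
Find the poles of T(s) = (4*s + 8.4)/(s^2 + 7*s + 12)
Set denominator = 0: s^2 + 7*s + 12 = (s + 4)(s + 3) = 0 → Poles: -3, -4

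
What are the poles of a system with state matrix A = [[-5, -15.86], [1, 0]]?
Eigenvalues solve det(λI - A) = 0.
Characteristic polynomial: λ^2 + 5*λ + 15.86 = 0.
Roots: -2.5 + 3.1j, -2.5 - 3.1j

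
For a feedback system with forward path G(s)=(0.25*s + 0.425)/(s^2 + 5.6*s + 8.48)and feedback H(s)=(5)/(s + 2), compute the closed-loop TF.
Closed-loop T = G/(1+GH).
Numerator: G_num * H_den = 0.25*s^2 + 0.925*s + 0.85.
Denominator: G_den * H_den + G_num * H_num = (s^3 + 7.6*s^2 + 19.68*s + 16.96) + (1.25*s + 2.125) = s^3 + 7.6*s^2 + 20.93*s + 19.085.
T(s) = (0.25*s^2 + 0.925*s + 0.85)/(s^3 + 7.6*s^2 + 20.93*s + 19.085)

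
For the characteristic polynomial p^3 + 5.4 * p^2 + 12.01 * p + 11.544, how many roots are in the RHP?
p^3 + 5.4*p^2 + 12.01*p + 11.544 = (p + 2.4)(p^2 + 3*p + 4.81). Poles: -1.5 + 1.6j, -1.5 - 1.6j, -2.4. RHP poles (Re>0): 0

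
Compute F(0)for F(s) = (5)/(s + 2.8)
DC gain = F(0) = num(0)/den(0) = 5/2.8 = 1.786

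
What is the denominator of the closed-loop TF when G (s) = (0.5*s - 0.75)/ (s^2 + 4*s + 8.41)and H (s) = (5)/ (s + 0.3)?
Characteristic poly = G_den * H_den + G_num * H_num = (s^3 + 4.3*s^2 + 9.61*s + 2.523) + (2.5*s - 3.75) = s^3 + 4.3*s^2 + 12.11*s - 1.227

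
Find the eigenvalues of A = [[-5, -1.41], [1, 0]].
Eigenvalues solve det(λI - A) = 0.
Characteristic polynomial: λ^2 + 5*λ + 1.41 = 0.
Factor: (λ + 4.7)(λ + 0.3) = 0.
Roots: -0.3, -4.7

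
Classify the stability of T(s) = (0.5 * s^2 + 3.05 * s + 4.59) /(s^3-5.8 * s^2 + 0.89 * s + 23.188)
Denominator: s^3 - 5.8*s^2 + 0.89*s + 23.188 = (s - 3.1)(s - 4.4)(s + 1.7). Poles: -1.7, 3.1, 4.4. Unstable (2 pole(s) in RHP)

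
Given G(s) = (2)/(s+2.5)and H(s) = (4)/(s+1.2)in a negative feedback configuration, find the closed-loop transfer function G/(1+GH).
Closed-loop T = G/(1+GH).
Numerator: G_num * H_den = 2*s + 2.4.
Denominator: G_den * H_den + G_num * H_num = (s^2 + 3.7*s + 3) + (8) = s^2 + 3.7*s + 11.
T(s) = (2*s + 2.4)/(s^2 + 3.7*s + 11)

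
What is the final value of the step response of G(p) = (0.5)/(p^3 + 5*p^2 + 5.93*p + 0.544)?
FVT: lim_{t→∞} y(t) = lim_{p→0} p*Y(p) where Y(p) = G(p)/p.
= lim_{p→0} G(p) = G(0) = num(0)/den(0) = 0.5/0.544 = 0.9191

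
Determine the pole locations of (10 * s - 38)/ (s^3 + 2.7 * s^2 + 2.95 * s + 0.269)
Set denominator = 0: s^3 + 2.7*s^2 + 2.95*s + 0.269 = (s + 0.1)(s^2 + 2.6*s + 2.69) = 0 → Poles: -0.1, -1.3 + 1j, -1.3 - 1j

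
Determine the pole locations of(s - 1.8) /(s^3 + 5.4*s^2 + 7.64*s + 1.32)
Set denominator = 0: s^3 + 5.4*s^2 + 7.64*s + 1.32 = (s + 0.2)(s + 2.2)(s + 3) = 0 → Poles: -0.2, -2.2, -3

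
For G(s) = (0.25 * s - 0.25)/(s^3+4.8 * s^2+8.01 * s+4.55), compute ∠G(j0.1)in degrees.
Substitute s = j*0.1: G(j0.1) = -0.0528745 + 0.0149488j.
∠G(j0.1) = atan2(Im, Re) = atan2(0.0149488, -0.0528745) = 164.21°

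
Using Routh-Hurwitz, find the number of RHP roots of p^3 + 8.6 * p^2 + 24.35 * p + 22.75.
Routh array:
p^3: [1, 24.35]; p^2: [8.6, 22.75]; p^1: [21.7047]; p^0: [22.75]
First column: [1, 8.6, 21.7047, 22.75]. Sign changes = RHP roots = 0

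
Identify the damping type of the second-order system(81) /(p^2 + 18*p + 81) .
Standard form: ωn²/(p²+2ζωn·p+ωn²) gives ωn=9, ζ=1.
Critically damped (ζ = 1)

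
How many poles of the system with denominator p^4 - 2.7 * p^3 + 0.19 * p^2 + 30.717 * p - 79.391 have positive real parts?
p^4 - 2.7*p^3 + 0.19*p^2 + 30.717*p - 79.391 = (p - 2.6)(p + 3.1)(p^2 - 3.2*p + 9.85). Poles: -3.1, 1.6 + 2.7j, 1.6 - 2.7j, 2.6. RHP poles (Re>0): 3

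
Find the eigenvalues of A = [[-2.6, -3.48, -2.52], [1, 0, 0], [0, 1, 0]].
Eigenvalues solve det(λI - A) = 0.
Characteristic polynomial: λ^3 + 2.6*λ^2 + 3.48*λ + 2.52 = 0.
Factor: (λ + 1.4)(λ^2 + 1.2*λ + 1.8) = 0.
Roots: -0.6 + 1.2j, -0.6 - 1.2j, -1.4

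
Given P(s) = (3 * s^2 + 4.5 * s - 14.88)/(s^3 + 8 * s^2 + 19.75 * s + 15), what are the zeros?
Set numerator = 0: 3*s^2 + 4.5*s - 14.88 = 3*(s - 1.6)(s + 3.1) = 0 → Zeros: -3.1, 1.6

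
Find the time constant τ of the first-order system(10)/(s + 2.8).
First-order system: τ = -1/pole. Pole = -2.8. τ = -1/(-2.8) = 0.3571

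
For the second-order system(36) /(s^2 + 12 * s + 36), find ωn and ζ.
Standard form: ωn²/(s²+2ζωn·s+ωn²).
const=36=ωn² → ωn=6, s coeff=12=2ζωn → ζ=1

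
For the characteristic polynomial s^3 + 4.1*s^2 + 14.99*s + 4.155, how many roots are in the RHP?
s^3 + 4.1*s^2 + 14.99*s + 4.155 = (s + 0.3)(s^2 + 3.8*s + 13.85). Poles: -0.3, -1.9 + 3.2j, -1.9 - 3.2j. RHP poles (Re>0): 0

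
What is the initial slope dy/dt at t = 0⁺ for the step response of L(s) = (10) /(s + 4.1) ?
IVT: y'(0⁺) = lim_{s→∞} s²·Y(s) = lim_{s→∞} s·L(s).
deg(num) = 0, deg(den) = 1, relative degree = 1, so s·L(s) → (leading num)/(leading den) = 10/1 = 10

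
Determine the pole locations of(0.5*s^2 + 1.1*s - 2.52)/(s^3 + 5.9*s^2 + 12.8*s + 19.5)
Set denominator = 0: s^3 + 5.9*s^2 + 12.8*s + 19.5 = (s + 3.9)(s^2 + 2*s + 5) = 0 → Poles: -1 + 2j, -1 - 2j, -3.9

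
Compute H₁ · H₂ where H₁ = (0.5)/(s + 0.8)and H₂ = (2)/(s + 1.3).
Series: H = H₁ · H₂ = (n₁·n₂)/(d₁·d₂).
Num: n₁·n₂ = 1. Den: d₁·d₂ = s^2 + 2.1*s + 1.04.
H(s) = (1)/(s^2 + 2.1*s + 1.04)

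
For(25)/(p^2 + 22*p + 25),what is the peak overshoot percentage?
Standard form: ωn²/(p²+2ζωn·p+ωn²) → ωn = 5, ζ = 2.2.
ζ ≥ 1, so the response is non-oscillatory: peak overshoot = 0%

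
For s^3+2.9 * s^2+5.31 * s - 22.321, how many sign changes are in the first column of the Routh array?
Routh array:
s^3: [1, 5.31]; s^2: [2.9, -22.321]; s^1: [13.0069]; s^0: [-22.321]
First column: [1, 2.9, 13.0069, -22.321]. Sign changes = 1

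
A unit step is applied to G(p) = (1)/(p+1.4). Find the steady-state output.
FVT: lim_{t→∞} y(t) = lim_{p→0} p*Y(p) where Y(p) = G(p)/p.
= lim_{p→0} G(p) = G(0) = num(0)/den(0) = 1/1.4 = 0.7143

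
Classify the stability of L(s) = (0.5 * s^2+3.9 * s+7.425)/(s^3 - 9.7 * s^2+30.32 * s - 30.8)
Denominator: s^3 - 9.7*s^2 + 30.32*s - 30.8 = (s - 2.8)(s - 2.5)(s - 4.4). Poles: 2.5, 2.8, 4.4. Unstable (3 pole(s) in RHP)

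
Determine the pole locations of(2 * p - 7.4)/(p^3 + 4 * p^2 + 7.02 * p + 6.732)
Set denominator = 0: p^3 + 4*p^2 + 7.02*p + 6.732 = (p + 2.2)(p^2 + 1.8*p + 3.06) = 0 → Poles: -0.9 + 1.5j, -0.9 - 1.5j, -2.2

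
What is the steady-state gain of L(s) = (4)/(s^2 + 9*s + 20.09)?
DC gain = L(0) = num(0)/den(0) = 4/20.09 = 0.1991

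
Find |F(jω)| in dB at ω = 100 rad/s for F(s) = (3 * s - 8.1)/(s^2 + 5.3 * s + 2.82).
Substitute s = j*100: F(j100) = 0.0023944 - 0.0298815j.
|F(j100)| = sqrt(Re² + Im²) = 0.02998.
20*log₁₀(0.02998) = -30.46 dB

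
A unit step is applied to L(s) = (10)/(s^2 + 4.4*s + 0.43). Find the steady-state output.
FVT: lim_{t→∞} y(t) = lim_{s→0} s*Y(s) where Y(s) = L(s)/s.
= lim_{s→0} L(s) = L(0) = num(0)/den(0) = 10/0.43 = 23.26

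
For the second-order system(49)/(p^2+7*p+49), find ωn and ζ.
Standard form: ωn²/(p²+2ζωn·p+ωn²).
const=49=ωn² → ωn=7, p coeff=7=2ζωn → ζ=0.5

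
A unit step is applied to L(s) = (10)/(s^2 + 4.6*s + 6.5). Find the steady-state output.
FVT: lim_{t→∞} y(t) = lim_{s→0} s*Y(s) where Y(s) = L(s)/s.
= lim_{s→0} L(s) = L(0) = num(0)/den(0) = 10/6.5 = 1.538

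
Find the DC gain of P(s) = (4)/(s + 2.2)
DC gain = P(0) = num(0)/den(0) = 4/2.2 = 1.818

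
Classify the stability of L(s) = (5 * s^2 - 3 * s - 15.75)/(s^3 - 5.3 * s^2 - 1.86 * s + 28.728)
Denominator: s^3 - 5.3*s^2 - 1.86*s + 28.728 = (s - 3.8)(s + 2.1)(s - 3.6). Poles: -2.1, 3.6, 3.8. Unstable (2 pole(s) in RHP)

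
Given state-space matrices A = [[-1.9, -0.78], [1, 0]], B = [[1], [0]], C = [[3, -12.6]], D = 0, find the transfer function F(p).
F(p) = C(pI - A)⁻¹B + D.
Characteristic polynomial det(pI - A) = p^2 + 1.9*p + 0.78.
Numerator from C·adj(pI-A)·B + D·det(pI-A) = 3*p - 12.6.
F(p) = (3*p - 12.6)/(p^2 + 1.9*p + 0.78)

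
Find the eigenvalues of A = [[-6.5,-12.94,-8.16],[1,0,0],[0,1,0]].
Eigenvalues solve det(λI - A) = 0.
Characteristic polynomial: λ^3 + 6.5*λ^2 + 12.94*λ + 8.16 = 0.
Factor: (λ + 1.6)(λ + 1.5)(λ + 3.4) = 0.
Roots: -1.5, -1.6, -3.4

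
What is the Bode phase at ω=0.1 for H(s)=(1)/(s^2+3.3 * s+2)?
Substitute s = j*0.1: H(j0.1) = 0.489064 - 0.081101j.
∠H(j0.1) = atan2(Im, Re) = atan2(-0.081101, 0.489064) = -9.42°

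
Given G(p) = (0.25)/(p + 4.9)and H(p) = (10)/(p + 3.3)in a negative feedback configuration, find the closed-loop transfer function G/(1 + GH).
Closed-loop T = G/(1+GH).
Numerator: G_num * H_den = 0.25*p + 0.825.
Denominator: G_den * H_den + G_num * H_num = (p^2 + 8.2*p + 16.17) + (2.5) = p^2 + 8.2*p + 18.67.
T(p) = (0.25*p + 0.825)/(p^2 + 8.2*p + 18.67)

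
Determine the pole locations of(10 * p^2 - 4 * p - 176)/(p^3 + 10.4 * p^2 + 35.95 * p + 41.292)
Set denominator = 0: p^3 + 10.4*p^2 + 35.95*p + 41.292 = (p + 3.7)(p + 3.1)(p + 3.6) = 0 → Poles: -3.1, -3.6, -3.7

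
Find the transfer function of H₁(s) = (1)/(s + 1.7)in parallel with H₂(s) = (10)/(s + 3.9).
Parallel: H = H₁ + H₂ = (n₁·d₂ + n₂·d₁)/(d₁·d₂).
n₁·d₂ = s + 3.9. n₂·d₁ = 10*s + 17. Sum = 11*s + 20.9. d₁·d₂ = s^2 + 5.6*s + 6.63.
H(s) = (11*s + 20.9)/(s^2 + 5.6*s + 6.63)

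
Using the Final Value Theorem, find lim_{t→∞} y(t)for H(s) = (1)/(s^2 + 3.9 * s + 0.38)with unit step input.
FVT: lim_{t→∞} y(t) = lim_{s→0} s*Y(s) where Y(s) = H(s)/s.
= lim_{s→0} H(s) = H(0) = num(0)/den(0) = 1/0.38 = 2.632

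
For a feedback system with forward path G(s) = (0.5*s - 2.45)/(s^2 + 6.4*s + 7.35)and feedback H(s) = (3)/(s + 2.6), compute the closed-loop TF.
Closed-loop T = G/(1+GH).
Numerator: G_num * H_den = 0.5*s^2 - 1.15*s - 6.37.
Denominator: G_den * H_den + G_num * H_num = (s^3 + 9*s^2 + 23.99*s + 19.11) + (1.5*s - 7.35) = s^3 + 9*s^2 + 25.49*s + 11.76.
T(s) = (0.5*s^2 - 1.15*s - 6.37)/(s^3 + 9*s^2 + 25.49*s + 11.76)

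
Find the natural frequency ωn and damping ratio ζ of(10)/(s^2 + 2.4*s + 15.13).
Underdamped: complex pole -1.2 + 3.7j. ωn = |pole| = 3.89, ζ = -Re(pole)/ωn = 0.3085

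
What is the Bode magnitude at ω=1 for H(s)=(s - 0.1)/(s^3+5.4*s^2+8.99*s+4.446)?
Substitute s = j*1: H(j1) = 0.124871 - 0.00239381j.
|H(j1)| = sqrt(Re² + Im²) = 0.1249.
20*log₁₀(0.1249) = -18.07 dB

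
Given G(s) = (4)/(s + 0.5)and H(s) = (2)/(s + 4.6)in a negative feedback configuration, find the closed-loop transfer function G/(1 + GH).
Closed-loop T = G/(1+GH).
Numerator: G_num * H_den = 4*s + 18.4.
Denominator: G_den * H_den + G_num * H_num = (s^2 + 5.1*s + 2.3) + (8) = s^2 + 5.1*s + 10.3.
T(s) = (4*s + 18.4)/(s^2 + 5.1*s + 10.3)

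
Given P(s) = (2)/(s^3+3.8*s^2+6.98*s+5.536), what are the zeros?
Numerator is a nonzero constant (2) → Zeros: none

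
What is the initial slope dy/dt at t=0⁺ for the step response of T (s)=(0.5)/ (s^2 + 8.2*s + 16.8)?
IVT: y'(0⁺) = lim_{s→∞} s²·Y(s) = lim_{s→∞} s·T(s).
deg(num) = 0, deg(den) = 2, relative degree = 2 ≥ 2, so s·T(s) → 0. Initial slope = 0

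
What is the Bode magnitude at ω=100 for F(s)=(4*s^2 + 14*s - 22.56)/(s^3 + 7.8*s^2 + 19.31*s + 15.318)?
Substitute s = j*100: F(j100) = 0.00172003 - 0.0399656j.
|F(j100)| = sqrt(Re² + Im²) = 0.04.
20*log₁₀(0.04) = -27.96 dB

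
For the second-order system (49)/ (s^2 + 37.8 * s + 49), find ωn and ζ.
Standard form: ωn²/(s²+2ζωn·s+ωn²).
const=49=ωn² → ωn=7, s coeff=37.8=2ζωn → ζ=2.7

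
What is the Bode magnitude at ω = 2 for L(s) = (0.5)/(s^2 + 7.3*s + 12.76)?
Substitute s = j*2: L(j2) = 0.0151088 - 0.0251813j.
|L(j2)| = sqrt(Re² + Im²) = 0.02937.
20*log₁₀(0.02937) = -30.64 dB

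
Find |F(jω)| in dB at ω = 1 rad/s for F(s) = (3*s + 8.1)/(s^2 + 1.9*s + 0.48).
Substitute s = j*1: F(j1) = 0.383466 - 4.36811j.
|F(j1)| = sqrt(Re² + Im²) = 4.385.
20*log₁₀(4.385) = 12.84 dB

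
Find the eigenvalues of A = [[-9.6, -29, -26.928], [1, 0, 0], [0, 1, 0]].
Eigenvalues solve det(λI - A) = 0.
Characteristic polynomial: λ^3 + 9.6*λ^2 + 29*λ + 26.928 = 0.
Factor: (λ + 4.4)(λ + 3.4)(λ + 1.8) = 0.
Roots: -1.8, -3.4, -4.4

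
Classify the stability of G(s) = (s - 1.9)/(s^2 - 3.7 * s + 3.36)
Denominator: s^2 - 3.7*s + 3.36 = (s - 1.6)(s - 2.1). Poles: 1.6, 2.1. Unstable (2 pole(s) in RHP)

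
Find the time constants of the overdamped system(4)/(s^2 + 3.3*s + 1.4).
Overdamped: real poles at -2.8, -0.5. τ = -1/pole → τ₁ = 0.3571, τ₂ = 2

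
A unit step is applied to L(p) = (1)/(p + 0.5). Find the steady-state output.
FVT: lim_{t→∞} y(t) = lim_{p→0} p*Y(p) where Y(p) = L(p)/p.
= lim_{p→0} L(p) = L(0) = num(0)/den(0) = 1/0.5 = 2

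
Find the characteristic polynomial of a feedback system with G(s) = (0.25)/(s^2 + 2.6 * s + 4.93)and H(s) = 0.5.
Characteristic poly = G_den * H_den + G_num * H_num = (s^2 + 2.6*s + 4.93) + (0.125) = s^2 + 2.6*s + 5.055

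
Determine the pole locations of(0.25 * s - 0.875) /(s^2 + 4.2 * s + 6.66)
Set denominator = 0: s^2 + 4.2*s + 6.66 = 0 → Poles: -2.1 + 1.5j, -2.1 - 1.5j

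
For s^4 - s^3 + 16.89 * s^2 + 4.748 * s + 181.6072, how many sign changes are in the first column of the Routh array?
Routh array:
s^4: [1, 16.89, 181.6072]; s^3: [-1, 4.748]; s^2: [21.638, 181.6072]; s^1: [13.141]; s^0: [181.6072]
First column: [1, -1, 21.638, 13.141, 181.6072]. Sign changes = 2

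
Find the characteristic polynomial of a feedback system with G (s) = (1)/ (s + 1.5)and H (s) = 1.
Characteristic poly = G_den * H_den + G_num * H_num = (s + 1.5) + (1) = s + 2.5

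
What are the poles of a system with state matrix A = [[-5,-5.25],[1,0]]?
Eigenvalues solve det(λI - A) = 0.
Characteristic polynomial: λ^2 + 5*λ + 5.25 = 0.
Factor: (λ + 3.5)(λ + 1.5) = 0.
Roots: -1.5, -3.5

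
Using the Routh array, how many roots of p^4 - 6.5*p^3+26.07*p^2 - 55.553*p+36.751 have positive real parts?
Routh array:
p^4: [1, 26.07, 36.751]; p^3: [-6.5, -55.553]; p^2: [17.5234, 36.751]; p^1: [-41.9208]; p^0: [36.751]
First column: [1, -6.5, 17.5234, -41.9208, 36.751]. Sign changes = RHP roots = 4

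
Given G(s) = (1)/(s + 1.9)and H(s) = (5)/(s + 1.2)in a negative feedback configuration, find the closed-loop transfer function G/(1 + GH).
Closed-loop T = G/(1+GH).
Numerator: G_num * H_den = s + 1.2.
Denominator: G_den * H_den + G_num * H_num = (s^2 + 3.1*s + 2.28) + (5) = s^2 + 3.1*s + 7.28.
T(s) = (s + 1.2)/(s^2 + 3.1*s + 7.28)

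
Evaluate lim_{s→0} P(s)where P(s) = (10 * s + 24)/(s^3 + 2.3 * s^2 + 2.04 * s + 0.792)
DC gain = P(0) = num(0)/den(0) = 24/0.792 = 30.3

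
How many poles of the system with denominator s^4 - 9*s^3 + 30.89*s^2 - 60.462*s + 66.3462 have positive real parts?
s^4 - 9*s^3 + 30.89*s^2 - 60.462*s + 66.3462 = (s - 3.1)(s - 4.1)(s^2 - 1.8*s + 5.22). Poles: 0.9 + 2.1j, 0.9 - 2.1j, 3.1, 4.1. RHP poles (Re>0): 4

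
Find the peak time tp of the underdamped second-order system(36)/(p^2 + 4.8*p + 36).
Standard form: ωn²/(p²+2ζωn·p+ωn²) → ωn = 6, ζ = 0.4.
ωd = ωn·√(1-ζ²) = 6·√(1-0.4²) = 5.499.
tp = π/ωd = π/5.499 = 0.5713 s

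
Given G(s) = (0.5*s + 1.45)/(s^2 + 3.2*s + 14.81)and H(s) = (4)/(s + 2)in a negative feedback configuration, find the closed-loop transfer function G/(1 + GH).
Closed-loop T = G/(1+GH).
Numerator: G_num * H_den = 0.5*s^2 + 2.45*s + 2.9.
Denominator: G_den * H_den + G_num * H_num = (s^3 + 5.2*s^2 + 21.21*s + 29.62) + (2*s + 5.8) = s^3 + 5.2*s^2 + 23.21*s + 35.42.
T(s) = (0.5*s^2 + 2.45*s + 2.9)/(s^3 + 5.2*s^2 + 23.21*s + 35.42)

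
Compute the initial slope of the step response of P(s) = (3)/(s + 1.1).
IVT: y'(0⁺) = lim_{s→∞} s²·Y(s) = lim_{s→∞} s·P(s).
deg(num) = 0, deg(den) = 1, relative degree = 1, so s·P(s) → (leading num)/(leading den) = 3/1 = 3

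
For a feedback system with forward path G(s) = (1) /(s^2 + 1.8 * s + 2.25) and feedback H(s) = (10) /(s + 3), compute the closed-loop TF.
Closed-loop T = G/(1+GH).
Numerator: G_num * H_den = s + 3.
Denominator: G_den * H_den + G_num * H_num = (s^3 + 4.8*s^2 + 7.65*s + 6.75) + (10) = s^3 + 4.8*s^2 + 7.65*s + 16.75.
T(s) = (s + 3)/(s^3 + 4.8*s^2 + 7.65*s + 16.75)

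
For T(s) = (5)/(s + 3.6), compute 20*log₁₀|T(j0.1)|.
Substitute s = j*0.1: T(j0.1) = 1.38782 - 0.0385505j.
|T(j0.1)| = sqrt(Re² + Im²) = 1.388.
20*log₁₀(1.388) = 2.85 dB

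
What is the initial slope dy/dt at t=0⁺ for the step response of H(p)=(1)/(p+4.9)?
IVT: y'(0⁺) = lim_{p→∞} p²·Y(p) = lim_{p→∞} p·H(p).
deg(num) = 0, deg(den) = 1, relative degree = 1, so p·H(p) → (leading num)/(leading den) = 1/1 = 1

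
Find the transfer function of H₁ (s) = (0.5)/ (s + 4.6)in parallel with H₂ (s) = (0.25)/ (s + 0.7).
Parallel: H = H₁ + H₂ = (n₁·d₂ + n₂·d₁)/(d₁·d₂).
n₁·d₂ = 0.5*s + 0.35. n₂·d₁ = 0.25*s + 1.15. Sum = 0.75*s + 1.5. d₁·d₂ = s^2 + 5.3*s + 3.22.
H(s) = (0.75*s + 1.5)/(s^2 + 5.3*s + 3.22)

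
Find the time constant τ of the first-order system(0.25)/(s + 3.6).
First-order system: τ = -1/pole. Pole = -3.6. τ = -1/(-3.6) = 0.2778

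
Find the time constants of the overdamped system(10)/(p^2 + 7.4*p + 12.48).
Overdamped: real poles at -4.8, -2.6. τ = -1/pole → τ₁ = 0.2083, τ₂ = 0.3846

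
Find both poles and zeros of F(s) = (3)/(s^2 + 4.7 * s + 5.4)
Set denominator = 0: s^2 + 4.7*s + 5.4 = (s + 2)(s + 2.7) = 0 → Poles: -2, -2.7
Numerator is a nonzero constant (3) → Zeros: none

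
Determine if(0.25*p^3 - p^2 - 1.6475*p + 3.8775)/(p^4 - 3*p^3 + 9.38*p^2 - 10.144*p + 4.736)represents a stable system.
Denominator: p^4 - 3*p^3 + 9.38*p^2 - 10.144*p + 4.736 = (p^2 - 1.6*p + 6.4)(p^2 - 1.4*p + 0.74). Poles: 0.7 + 0.5j, 0.7 - 0.5j, 0.8 + 2.4j, 0.8 - 2.4j. All Re(p)<0: No (unstable)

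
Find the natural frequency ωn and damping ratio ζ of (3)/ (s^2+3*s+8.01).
Underdamped: complex pole -1.5 + 2.4j. ωn = |pole| = 2.83, ζ = -Re(pole)/ωn = 0.53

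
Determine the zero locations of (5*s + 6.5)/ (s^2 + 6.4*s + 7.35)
Set numerator = 0: 5*s + 6.5 = 0 → Zeros: -1.3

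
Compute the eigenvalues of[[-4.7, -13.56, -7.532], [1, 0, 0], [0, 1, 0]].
Eigenvalues solve det(λI - A) = 0.
Characteristic polynomial: λ^3 + 4.7*λ^2 + 13.56*λ + 7.532 = 0.
Factor: (λ + 0.7)(λ^2 + 4*λ + 10.76) = 0.
Roots: -0.7, -2 + 2.6j, -2 - 2.6j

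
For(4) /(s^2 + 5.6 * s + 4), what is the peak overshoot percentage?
Standard form: ωn²/(s²+2ζωn·s+ωn²) → ωn = 2, ζ = 1.4.
ζ ≥ 1, so the response is non-oscillatory: peak overshoot = 0%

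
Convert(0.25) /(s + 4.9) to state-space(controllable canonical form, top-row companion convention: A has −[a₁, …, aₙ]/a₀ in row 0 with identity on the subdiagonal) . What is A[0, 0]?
Reachable canonical form for den = s + 4.9: top row of A = -[a₁,a₂,...,aₙ]/a₀, ones on the subdiagonal, zeros elsewhere.
A = [[-4.9]].
A[0,0] = -4.9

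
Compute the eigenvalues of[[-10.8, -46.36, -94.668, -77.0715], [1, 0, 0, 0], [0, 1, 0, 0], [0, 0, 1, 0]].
Eigenvalues solve det(λI - A) = 0.
Characteristic polynomial: λ^4 + 10.8*λ^3 + 46.36*λ^2 + 94.668*λ + 77.0715 = 0.
Factor: (λ + 2.7)(λ + 3.3)(λ^2 + 4.8*λ + 8.65) = 0.
Roots: -2.4 + 1.7j, -2.4 - 1.7j, -2.7, -3.3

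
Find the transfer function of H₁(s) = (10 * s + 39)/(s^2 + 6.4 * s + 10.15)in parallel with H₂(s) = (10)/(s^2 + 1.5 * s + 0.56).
Parallel: H = H₁ + H₂ = (n₁·d₂ + n₂·d₁)/(d₁·d₂).
n₁·d₂ = 10*s^3 + 54*s^2 + 64.1*s + 21.84. n₂·d₁ = 10*s^2 + 64*s + 101.5. Sum = 10*s^3 + 64*s^2 + 128.1*s + 123.34. d₁·d₂ = s^4 + 7.9*s^3 + 20.31*s^2 + 18.809*s + 5.684.
H(s) = (10*s^3 + 64*s^2 + 128.1*s + 123.34)/(s^4 + 7.9*s^3 + 20.31*s^2 + 18.809*s + 5.684)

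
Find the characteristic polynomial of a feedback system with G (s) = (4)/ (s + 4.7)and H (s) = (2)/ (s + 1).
Characteristic poly = G_den * H_den + G_num * H_num = (s^2 + 5.7*s + 4.7) + (8) = s^2 + 5.7*s + 12.7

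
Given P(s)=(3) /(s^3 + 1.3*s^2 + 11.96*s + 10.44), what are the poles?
Set denominator = 0: s^3 + 1.3*s^2 + 11.96*s + 10.44 = (s + 0.9)(s^2 + 0.4*s + 11.6) = 0 → Poles: -0.2 + 3.4j, -0.2 - 3.4j, -0.9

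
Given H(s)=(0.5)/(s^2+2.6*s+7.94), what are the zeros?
Numerator is a nonzero constant (0.5) → Zeros: none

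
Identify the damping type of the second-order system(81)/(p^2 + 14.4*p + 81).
Standard form: ωn²/(p²+2ζωn·p+ωn²) gives ωn=9, ζ=0.8.
Underdamped (ζ = 0.8 < 1)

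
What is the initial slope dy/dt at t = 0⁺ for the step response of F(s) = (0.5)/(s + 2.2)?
IVT: y'(0⁺) = lim_{s→∞} s²·Y(s) = lim_{s→∞} s·F(s).
deg(num) = 0, deg(den) = 1, relative degree = 1, so s·F(s) → (leading num)/(leading den) = 0.5/1 = 0.5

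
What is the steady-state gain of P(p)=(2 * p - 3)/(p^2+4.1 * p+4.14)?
DC gain = P(0) = num(0)/den(0) = -3/4.14 = -0.7246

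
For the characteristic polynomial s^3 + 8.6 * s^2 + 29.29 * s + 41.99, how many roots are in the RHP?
s^3 + 8.6*s^2 + 29.29*s + 41.99 = (s + 3.8)(s^2 + 4.8*s + 11.05). Poles: -2.4 + 2.3j, -2.4 - 2.3j, -3.8. RHP poles (Re>0): 0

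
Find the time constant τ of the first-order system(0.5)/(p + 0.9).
First-order system: τ = -1/pole. Pole = -0.9. τ = -1/(-0.9) = 1.111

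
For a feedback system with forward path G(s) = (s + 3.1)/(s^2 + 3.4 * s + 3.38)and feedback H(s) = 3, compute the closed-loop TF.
Closed-loop T = G/(1+GH).
Numerator: G_num * H_den = s + 3.1.
Denominator: G_den * H_den + G_num * H_num = (s^2 + 3.4*s + 3.38) + (3*s + 9.3) = s^2 + 6.4*s + 12.68.
T(s) = (s + 3.1)/(s^2 + 6.4*s + 12.68)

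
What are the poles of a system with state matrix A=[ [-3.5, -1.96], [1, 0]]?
Eigenvalues solve det(λI - A) = 0.
Characteristic polynomial: λ^2 + 3.5*λ + 1.96 = 0.
Factor: (λ + 0.7)(λ + 2.8) = 0.
Roots: -0.7, -2.8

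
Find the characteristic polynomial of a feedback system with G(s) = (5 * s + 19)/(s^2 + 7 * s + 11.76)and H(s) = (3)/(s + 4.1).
Characteristic poly = G_den * H_den + G_num * H_num = (s^3 + 11.1*s^2 + 40.46*s + 48.216) + (15*s + 57) = s^3 + 11.1*s^2 + 55.46*s + 105.216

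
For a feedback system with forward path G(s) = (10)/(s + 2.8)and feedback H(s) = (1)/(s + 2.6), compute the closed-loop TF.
Closed-loop T = G/(1+GH).
Numerator: G_num * H_den = 10*s + 26.
Denominator: G_den * H_den + G_num * H_num = (s^2 + 5.4*s + 7.28) + (10) = s^2 + 5.4*s + 17.28.
T(s) = (10*s + 26)/(s^2 + 5.4*s + 17.28)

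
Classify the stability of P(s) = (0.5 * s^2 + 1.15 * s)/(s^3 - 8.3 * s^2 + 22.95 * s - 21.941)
Denominator: s^3 - 8.3*s^2 + 22.95*s - 21.941 = (s - 3.7)(s^2 - 4.6*s + 5.93). Poles: 2.3 + 0.8j, 2.3 - 0.8j, 3.7. Unstable (3 pole(s) in RHP)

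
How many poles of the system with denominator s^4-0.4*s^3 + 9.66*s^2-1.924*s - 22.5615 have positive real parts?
s^4 - 0.4*s^3 + 9.66*s^2 - 1.924*s - 22.5615 = (s + 1.3)(s - 1.5)(s^2 - 0.2*s + 11.57). Poles: -1.3, 0.1 + 3.4j, 0.1 - 3.4j, 1.5. RHP poles (Re>0): 3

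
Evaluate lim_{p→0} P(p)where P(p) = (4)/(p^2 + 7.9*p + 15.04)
DC gain = P(0) = num(0)/den(0) = 4/15.04 = 0.266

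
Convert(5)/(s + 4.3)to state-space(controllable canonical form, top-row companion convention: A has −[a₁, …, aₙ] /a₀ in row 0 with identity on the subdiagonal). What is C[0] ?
Reachable canonical form: C = numerator coefficients (right-aligned, zero-padded to length n).
num = 5, C = [[5]].
C[0] = 5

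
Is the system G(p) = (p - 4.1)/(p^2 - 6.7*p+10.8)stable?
Denominator: p^2 - 6.7*p + 10.8 = (p - 2.7)(p - 4). Poles: 2.7, 4. All Re(p)<0: No (unstable)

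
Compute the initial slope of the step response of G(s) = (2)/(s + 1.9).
IVT: y'(0⁺) = lim_{s→∞} s²·Y(s) = lim_{s→∞} s·G(s).
deg(num) = 0, deg(den) = 1, relative degree = 1, so s·G(s) → (leading num)/(leading den) = 2/1 = 2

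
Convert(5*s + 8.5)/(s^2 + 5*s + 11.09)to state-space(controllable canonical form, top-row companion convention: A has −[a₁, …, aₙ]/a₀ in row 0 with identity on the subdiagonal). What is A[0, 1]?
Reachable canonical form for den = s^2 + 5*s + 11.09: top row of A = -[a₁,a₂,...,aₙ]/a₀, ones on the subdiagonal, zeros elsewhere.
A = [[-5, -11.09], [1, 0]].
A[0,1] = -11.09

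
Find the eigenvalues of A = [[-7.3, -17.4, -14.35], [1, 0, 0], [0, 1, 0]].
Eigenvalues solve det(λI - A) = 0.
Characteristic polynomial: λ^3 + 7.3*λ^2 + 17.4*λ + 14.35 = 0.
Factor: (λ + 3.5)(λ^2 + 3.8*λ + 4.1) = 0.
Roots: -1.9 + 0.7j, -1.9 - 0.7j, -3.5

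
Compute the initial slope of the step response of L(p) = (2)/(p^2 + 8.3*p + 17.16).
IVT: y'(0⁺) = lim_{p→∞} p²·Y(p) = lim_{p→∞} p·L(p).
deg(num) = 0, deg(den) = 2, relative degree = 2 ≥ 2, so p·L(p) → 0. Initial slope = 0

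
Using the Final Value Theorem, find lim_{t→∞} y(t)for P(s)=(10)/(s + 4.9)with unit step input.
FVT: lim_{t→∞} y(t) = lim_{s→0} s*Y(s) where Y(s) = P(s)/s.
= lim_{s→0} P(s) = P(0) = num(0)/den(0) = 10/4.9 = 2.041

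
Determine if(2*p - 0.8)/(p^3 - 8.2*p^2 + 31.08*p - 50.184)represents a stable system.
Denominator: p^3 - 8.2*p^2 + 31.08*p - 50.184 = (p - 3.4)(p^2 - 4.8*p + 14.76). Poles: 2.4 + 3j, 2.4 - 3j, 3.4. All Re(p)<0: No (unstable)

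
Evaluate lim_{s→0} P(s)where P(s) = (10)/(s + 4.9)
DC gain = P(0) = num(0)/den(0) = 10/4.9 = 2.041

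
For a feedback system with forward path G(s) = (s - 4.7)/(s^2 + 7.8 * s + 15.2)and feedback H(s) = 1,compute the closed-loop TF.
Closed-loop T = G/(1+GH).
Numerator: G_num * H_den = s - 4.7.
Denominator: G_den * H_den + G_num * H_num = (s^2 + 7.8*s + 15.2) + (s - 4.7) = s^2 + 8.8*s + 10.5.
T(s) = (s - 4.7)/(s^2 + 8.8*s + 10.5)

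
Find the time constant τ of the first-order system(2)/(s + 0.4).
First-order system: τ = -1/pole. Pole = -0.4. τ = -1/(-0.4) = 2.5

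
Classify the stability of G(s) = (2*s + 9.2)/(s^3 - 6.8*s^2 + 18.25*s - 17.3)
Denominator: s^3 - 6.8*s^2 + 18.25*s - 17.3 = (s - 2)(s^2 - 4.8*s + 8.65). Poles: 2, 2.4 + 1.7j, 2.4 - 1.7j. Unstable (3 pole(s) in RHP)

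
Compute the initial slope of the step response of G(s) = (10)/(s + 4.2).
IVT: y'(0⁺) = lim_{s→∞} s²·Y(s) = lim_{s→∞} s·G(s).
deg(num) = 0, deg(den) = 1, relative degree = 1, so s·G(s) → (leading num)/(leading den) = 10/1 = 10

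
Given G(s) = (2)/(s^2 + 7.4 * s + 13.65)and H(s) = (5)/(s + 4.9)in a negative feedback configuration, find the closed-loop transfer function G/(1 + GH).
Closed-loop T = G/(1+GH).
Numerator: G_num * H_den = 2*s + 9.8.
Denominator: G_den * H_den + G_num * H_num = (s^3 + 12.3*s^2 + 49.91*s + 66.885) + (10) = s^3 + 12.3*s^2 + 49.91*s + 76.885.
T(s) = (2*s + 9.8)/(s^3 + 12.3*s^2 + 49.91*s + 76.885)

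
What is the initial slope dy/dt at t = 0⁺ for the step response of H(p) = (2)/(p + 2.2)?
IVT: y'(0⁺) = lim_{p→∞} p²·Y(p) = lim_{p→∞} p·H(p).
deg(num) = 0, deg(den) = 1, relative degree = 1, so p·H(p) → (leading num)/(leading den) = 2/1 = 2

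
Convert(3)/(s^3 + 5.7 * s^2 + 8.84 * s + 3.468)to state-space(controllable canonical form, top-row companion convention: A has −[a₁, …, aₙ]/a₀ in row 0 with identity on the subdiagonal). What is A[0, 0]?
Reachable canonical form for den = s^3 + 5.7*s^2 + 8.84*s + 3.468: top row of A = -[a₁,a₂,...,aₙ]/a₀, ones on the subdiagonal, zeros elsewhere.
A = [[-5.7, -8.84, -3.468], [1, 0, 0], [0, 1, 0]].
A[0,0] = -5.7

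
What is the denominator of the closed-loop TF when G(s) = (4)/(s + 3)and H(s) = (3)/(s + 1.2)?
Characteristic poly = G_den * H_den + G_num * H_num = (s^2 + 4.2*s + 3.6) + (12) = s^2 + 4.2*s + 15.6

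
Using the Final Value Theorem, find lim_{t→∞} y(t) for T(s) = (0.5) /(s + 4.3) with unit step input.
FVT: lim_{t→∞} y(t) = lim_{s→0} s*Y(s) where Y(s) = T(s)/s.
= lim_{s→0} T(s) = T(0) = num(0)/den(0) = 0.5/4.3 = 0.1163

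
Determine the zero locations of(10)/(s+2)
Numerator is a nonzero constant (10) → Zeros: none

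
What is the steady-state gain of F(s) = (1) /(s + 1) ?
DC gain = F(0) = num(0)/den(0) = 1/1 = 1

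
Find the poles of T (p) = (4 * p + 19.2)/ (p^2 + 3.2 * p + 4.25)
Set denominator = 0: p^2 + 3.2*p + 4.25 = 0 → Poles: -1.6 + 1.3j, -1.6 - 1.3j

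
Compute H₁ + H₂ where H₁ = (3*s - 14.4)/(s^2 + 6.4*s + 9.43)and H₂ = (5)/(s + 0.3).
Parallel: H = H₁ + H₂ = (n₁·d₂ + n₂·d₁)/(d₁·d₂).
n₁·d₂ = 3*s^2 - 13.5*s - 4.32. n₂·d₁ = 5*s^2 + 32*s + 47.15. Sum = 8*s^2 + 18.5*s + 42.83. d₁·d₂ = s^3 + 6.7*s^2 + 11.35*s + 2.829.
H(s) = (8*s^2 + 18.5*s + 42.83)/(s^3 + 6.7*s^2 + 11.35*s + 2.829)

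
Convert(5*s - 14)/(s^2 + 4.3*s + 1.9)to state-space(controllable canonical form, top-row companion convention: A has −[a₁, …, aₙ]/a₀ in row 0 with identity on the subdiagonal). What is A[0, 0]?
Reachable canonical form for den = s^2 + 4.3*s + 1.9: top row of A = -[a₁,a₂,...,aₙ]/a₀, ones on the subdiagonal, zeros elsewhere.
A = [[-4.3, -1.9], [1, 0]].
A[0,0] = -4.3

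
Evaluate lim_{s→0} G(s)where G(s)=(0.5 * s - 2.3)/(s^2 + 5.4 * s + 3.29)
DC gain = G(0) = num(0)/den(0) = -2.3/3.29 = -0.6991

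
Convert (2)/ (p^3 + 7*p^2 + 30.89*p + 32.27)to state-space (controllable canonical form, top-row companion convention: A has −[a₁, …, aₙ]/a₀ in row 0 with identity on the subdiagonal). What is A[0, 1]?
Reachable canonical form for den = p^3 + 7*p^2 + 30.89*p + 32.27: top row of A = -[a₁,a₂,...,aₙ]/a₀, ones on the subdiagonal, zeros elsewhere.
A = [[-7, -30.89, -32.27], [1, 0, 0], [0, 1, 0]].
A[0,1] = -30.89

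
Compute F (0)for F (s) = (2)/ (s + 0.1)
DC gain = F(0) = num(0)/den(0) = 2/0.1 = 20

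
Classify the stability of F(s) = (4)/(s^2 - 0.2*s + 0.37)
Denominator: s^2 - 0.2*s + 0.37. Poles: 0.1 + 0.6j, 0.1 - 0.6j. Unstable (2 pole(s) in RHP)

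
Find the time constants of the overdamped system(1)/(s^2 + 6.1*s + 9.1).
Overdamped: real poles at -2.6, -3.5. τ = -1/pole → τ₁ = 0.3846, τ₂ = 0.2857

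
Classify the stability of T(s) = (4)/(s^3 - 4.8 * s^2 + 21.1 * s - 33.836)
Denominator: s^3 - 4.8*s^2 + 21.1*s - 33.836 = (s - 2.2)(s^2 - 2.6*s + 15.38). Poles: 1.3 + 3.7j, 1.3 - 3.7j, 2.2. Unstable (3 pole(s) in RHP)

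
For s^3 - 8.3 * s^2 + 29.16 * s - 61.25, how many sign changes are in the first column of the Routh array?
Routh array:
s^3: [1, 29.16]; s^2: [-8.3, -61.25]; s^1: [21.7805]; s^0: [-61.25]
First column: [1, -8.3, 21.7805, -61.25]. Sign changes = 3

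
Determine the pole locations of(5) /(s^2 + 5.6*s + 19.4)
Set denominator = 0: s^2 + 5.6*s + 19.4 = 0 → Poles: -2.8 + 3.4j, -2.8 - 3.4j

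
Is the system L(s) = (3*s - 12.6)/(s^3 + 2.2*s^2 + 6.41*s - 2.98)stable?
Denominator: s^3 + 2.2*s^2 + 6.41*s - 2.98 = (s - 0.4)(s^2 + 2.6*s + 7.45). Poles: -1.3 + 2.4j, -1.3 - 2.4j, 0.4. All Re(p)<0: No (unstable)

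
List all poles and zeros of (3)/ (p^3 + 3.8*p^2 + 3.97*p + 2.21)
Set denominator = 0: p^3 + 3.8*p^2 + 3.97*p + 2.21 = (p + 2.6)(p^2 + 1.2*p + 0.85) = 0 → Poles: -0.6 + 0.7j, -0.6 - 0.7j, -2.6
Numerator is a nonzero constant (3) → Zeros: none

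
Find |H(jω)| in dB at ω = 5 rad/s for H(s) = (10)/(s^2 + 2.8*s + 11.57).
Substitute s = j*5: H(j5) = -0.356835 - 0.371979j.
|H(j5)| = sqrt(Re² + Im²) = 0.5155.
20*log₁₀(0.5155) = -5.76 dB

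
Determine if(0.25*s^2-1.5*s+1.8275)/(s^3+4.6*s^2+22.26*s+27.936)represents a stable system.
Denominator: s^3 + 4.6*s^2 + 22.26*s + 27.936 = (s + 1.6)(s^2 + 3*s + 17.46). Poles: -1.5 + 3.9j, -1.5 - 3.9j, -1.6. All Re(p)<0: Yes (stable)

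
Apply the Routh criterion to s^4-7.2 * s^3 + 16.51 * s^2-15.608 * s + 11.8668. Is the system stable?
Routh array:
s^4: [1, 16.51, 11.8668]; s^3: [-7.2, -15.608]; s^2: [14.3422, 11.8668]; s^1: [-9.6507]; s^0: [11.8668]
First column: [1, -7.2, 14.3422, -9.6507, 11.8668]. Sign changes = 4.
No, unstable (4 RHP root(s))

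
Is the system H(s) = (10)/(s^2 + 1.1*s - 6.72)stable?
Denominator: s^2 + 1.1*s - 6.72 = (s - 2.1)(s + 3.2). Poles: -3.2, 2.1. All Re(p)<0: No (unstable)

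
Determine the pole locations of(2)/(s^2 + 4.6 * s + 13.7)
Set denominator = 0: s^2 + 4.6*s + 13.7 = 0 → Poles: -2.3 + 2.9j, -2.3 - 2.9j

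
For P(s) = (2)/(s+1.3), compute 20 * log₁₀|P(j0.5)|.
Substitute s = j*0.5: P(j0.5) = 1.34021 - 0.515464j.
|P(j0.5)| = sqrt(Re² + Im²) = 1.436.
20*log₁₀(1.436) = 3.14 dB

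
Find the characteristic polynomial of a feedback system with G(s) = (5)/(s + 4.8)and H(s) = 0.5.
Characteristic poly = G_den * H_den + G_num * H_num = (s + 4.8) + (2.5) = s + 7.3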